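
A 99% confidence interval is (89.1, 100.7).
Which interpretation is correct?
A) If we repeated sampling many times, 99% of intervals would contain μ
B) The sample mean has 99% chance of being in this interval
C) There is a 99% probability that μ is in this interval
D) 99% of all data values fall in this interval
A

A) Correct — this is the frequentist long-run coverage interpretation.
B) Wrong — x̄ is observed and sits in the interval by construction.
C) Wrong — μ is fixed; the randomness lives in the interval, not in μ.
D) Wrong — a CI is about the parameter μ, not individual data values.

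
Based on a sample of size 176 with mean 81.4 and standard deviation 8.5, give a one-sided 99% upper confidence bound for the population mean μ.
μ ≤ 82.90

Upper bound (one-sided):
t* = 2.348 (one-sided for 99%)
Upper bound = x̄ + t* · s/√n = 81.4 + 2.348 · 8.5/√176 = 82.90

We are 99% confident that μ ≤ 82.90.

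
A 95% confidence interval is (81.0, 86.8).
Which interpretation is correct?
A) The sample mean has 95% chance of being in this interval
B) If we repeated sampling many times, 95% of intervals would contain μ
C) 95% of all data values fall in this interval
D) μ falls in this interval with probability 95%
B

A) Wrong — x̄ is observed and sits in the interval by construction.
B) Correct — this is the frequentist long-run coverage interpretation.
C) Wrong — a CI is about the parameter μ, not individual data values.
D) Wrong — μ is fixed; the randomness lives in the interval, not in μ.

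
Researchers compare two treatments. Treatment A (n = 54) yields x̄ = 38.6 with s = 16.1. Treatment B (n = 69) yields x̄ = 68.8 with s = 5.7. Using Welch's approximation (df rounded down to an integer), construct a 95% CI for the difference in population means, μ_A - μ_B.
(-34.79, -25.61)

Difference: x̄₁ - x̄₂ = -30.20
SE = √(s₁²/n₁ + s₂²/n₂) = √(16.1²/54 + 5.7²/69) = 2.2959
df = 63.43 → 63 (Welch–Satterthwaite, rounded down)
t* = 1.998

CI: -30.20 ± 1.998 · 2.2959 = -30.20 ± 4.59 = (-34.79, -25.61)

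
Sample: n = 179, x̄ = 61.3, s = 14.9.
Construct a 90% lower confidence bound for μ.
μ ≥ 59.87

Lower bound (one-sided):
t* = 1.286 (one-sided for 90%)
Lower bound = x̄ - t* · s/√n = 61.3 - 1.286 · 14.9/√179 = 59.87

We are 90% confident that μ ≥ 59.87.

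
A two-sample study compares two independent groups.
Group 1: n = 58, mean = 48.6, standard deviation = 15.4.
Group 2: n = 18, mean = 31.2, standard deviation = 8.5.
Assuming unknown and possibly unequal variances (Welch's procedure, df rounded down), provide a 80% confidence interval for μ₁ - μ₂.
(13.71, 21.09)

Difference: x̄₁ - x̄₂ = 17.40
SE = √(s₁²/n₁ + s₂²/n₂) = √(15.4²/58 + 8.5²/18) = 2.8466
df = 52.90 → 52 (Welch–Satterthwaite, rounded down)
t* = 1.298

CI: 17.40 ± 1.298 · 2.8466 = 17.40 ± 3.69 = (13.71, 21.09)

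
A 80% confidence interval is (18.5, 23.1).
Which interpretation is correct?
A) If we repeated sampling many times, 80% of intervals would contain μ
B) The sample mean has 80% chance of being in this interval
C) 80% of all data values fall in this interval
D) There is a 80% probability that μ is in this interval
A

A) Correct — this is the frequentist long-run coverage interpretation.
B) Wrong — x̄ is observed and sits in the interval by construction.
C) Wrong — a CI is about the parameter μ, not individual data values.
D) Wrong — μ is fixed; the randomness lives in the interval, not in μ.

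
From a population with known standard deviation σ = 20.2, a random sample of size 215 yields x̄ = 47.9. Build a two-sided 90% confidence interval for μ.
(45.63, 50.17)

z-interval (σ known):
z* = 1.645 for 90% confidence

Margin of error = z* · σ/√n = 1.645 · 20.2/√215 = 2.27

CI: (47.9 - 2.27, 47.9 + 2.27) = (45.63, 50.17)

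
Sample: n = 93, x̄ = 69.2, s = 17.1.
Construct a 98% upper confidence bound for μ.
μ ≤ 72.89

Upper bound (one-sided):
t* = 2.083 (one-sided for 98%)
Upper bound = x̄ + t* · s/√n = 69.2 + 2.083 · 17.1/√93 = 72.89

We are 98% confident that μ ≤ 72.89.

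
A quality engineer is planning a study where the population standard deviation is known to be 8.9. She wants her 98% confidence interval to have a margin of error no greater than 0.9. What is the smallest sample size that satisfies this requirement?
n ≥ 530

For margin E ≤ 0.9:
n ≥ (z* · σ / E)²
n ≥ (2.326 · 8.9 / 0.9)²
n ≥ 529.07

Minimum n = 530 (rounding up)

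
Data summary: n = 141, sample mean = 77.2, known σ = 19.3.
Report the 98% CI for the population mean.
(73.42, 80.98)

z-interval (σ known):
z* = 2.326 for 98% confidence

Margin of error = z* · σ/√n = 2.326 · 19.3/√141 = 3.78

CI: (77.2 - 3.78, 77.2 + 3.78) = (73.42, 80.98)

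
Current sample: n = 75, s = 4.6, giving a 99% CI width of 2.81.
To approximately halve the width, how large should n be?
n ≈ 300

CI width ∝ 1/√n
To reduce width by factor 2, need √n to grow by 2 → need 2² = 4 times as many samples.

Current: n = 75, width = 2.81
New: n = 300, width ≈ 1.38

Width reduced by factor of 2.81/1.38 = 2.04.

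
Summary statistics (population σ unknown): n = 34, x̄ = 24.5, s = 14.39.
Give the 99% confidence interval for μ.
(17.76, 31.24)

t-interval (σ unknown):
df = n - 1 = 33
t* = 2.733 for 99% confidence

Margin of error = t* · s/√n = 2.733 · 14.39/√34 = 6.74

CI: (17.76, 31.24)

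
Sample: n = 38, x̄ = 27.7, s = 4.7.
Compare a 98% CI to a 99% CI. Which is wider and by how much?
99% CI is wider by 0.43

df = 37
98% CI: t* = 2.431, (25.85, 29.55), width = 2 · t* · s/√n = 3.71
99% CI: t* = 2.715, (25.63, 29.77), width = 2 · t* · s/√n = 4.14

The 99% CI is wider by 4.14 - 3.71 = 0.43.
Higher confidence requires a wider interval.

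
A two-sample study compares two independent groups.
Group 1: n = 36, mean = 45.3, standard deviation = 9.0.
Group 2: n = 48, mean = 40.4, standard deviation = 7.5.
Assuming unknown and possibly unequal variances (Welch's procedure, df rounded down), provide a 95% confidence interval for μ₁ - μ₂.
(1.21, 8.59)

Difference: x̄₁ - x̄₂ = 4.90
SE = √(s₁²/n₁ + s₂²/n₂) = √(9.0²/36 + 7.5²/48) = 1.8498
df = 67.35 → 67 (Welch–Satterthwaite, rounded down)
t* = 1.996

CI: 4.90 ± 1.996 · 1.8498 = 4.90 ± 3.69 = (1.21, 8.59)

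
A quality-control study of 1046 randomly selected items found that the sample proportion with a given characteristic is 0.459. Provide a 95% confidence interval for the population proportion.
(0.429, 0.489)

Proportion CI:
SE = √(p̂(1-p̂)/n) = √(0.459 · 0.541 / 1046) = 0.01541

z* = 1.960
Margin = z* · SE = 1.960 · 0.01541 = 0.0302

CI: 0.459 ± 0.0302 = (0.429, 0.489)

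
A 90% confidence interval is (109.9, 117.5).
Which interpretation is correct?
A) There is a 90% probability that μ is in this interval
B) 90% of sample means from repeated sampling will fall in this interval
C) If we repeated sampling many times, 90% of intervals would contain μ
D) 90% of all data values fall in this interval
C

A) Wrong — μ is fixed; the randomness lives in the interval, not in μ.
B) Wrong — coverage applies to intervals containing μ, not to future x̄ values.
C) Correct — this is the frequentist long-run coverage interpretation.
D) Wrong — a CI is about the parameter μ, not individual data values.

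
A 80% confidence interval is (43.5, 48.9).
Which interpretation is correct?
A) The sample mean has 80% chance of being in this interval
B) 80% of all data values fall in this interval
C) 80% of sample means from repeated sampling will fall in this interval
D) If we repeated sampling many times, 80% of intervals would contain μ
D

A) Wrong — x̄ is observed and sits in the interval by construction.
B) Wrong — a CI is about the parameter μ, not individual data values.
C) Wrong — coverage applies to intervals containing μ, not to future x̄ values.
D) Correct — this is the frequentist long-run coverage interpretation.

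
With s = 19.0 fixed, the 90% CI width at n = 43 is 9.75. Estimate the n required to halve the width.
n ≈ 172

CI width ∝ 1/√n
To reduce width by factor 2, need √n to grow by 2 → need 2² = 4 times as many samples.

Current: n = 43, width = 9.75
New: n = 172, width ≈ 4.79

Width reduced by factor of 9.75/4.79 = 2.04.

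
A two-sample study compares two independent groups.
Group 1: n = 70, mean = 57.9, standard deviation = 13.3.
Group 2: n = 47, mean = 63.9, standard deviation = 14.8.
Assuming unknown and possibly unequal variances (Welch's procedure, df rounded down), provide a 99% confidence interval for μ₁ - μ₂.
(-13.05, 1.05)

Difference: x̄₁ - x̄₂ = -6.00
SE = √(s₁²/n₁ + s₂²/n₂) = √(13.3²/70 + 14.8²/47) = 2.6809
df = 91.48 → 91 (Welch–Satterthwaite, rounded down)
t* = 2.631

CI: -6.00 ± 2.631 · 2.6809 = -6.00 ± 7.05 = (-13.05, 1.05)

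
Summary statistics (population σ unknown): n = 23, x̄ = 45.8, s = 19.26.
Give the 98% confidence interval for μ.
(35.73, 55.87)

t-interval (σ unknown):
df = n - 1 = 22
t* = 2.508 for 98% confidence

Margin of error = t* · s/√n = 2.508 · 19.26/√23 = 10.07

CI: (35.73, 55.87)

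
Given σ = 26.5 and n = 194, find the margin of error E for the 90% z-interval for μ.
Margin of error = 3.13

Margin of error = z* · σ/√n
= 1.645 · 26.5/√194
= 1.645 · 26.5/13.9284
= 3.13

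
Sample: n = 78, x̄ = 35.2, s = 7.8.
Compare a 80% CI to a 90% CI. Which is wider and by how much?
90% CI is wider by 0.66

df = 77
80% CI: t* = 1.293, (34.06, 36.34), width = 2 · t* · s/√n = 2.28
90% CI: t* = 1.665, (33.73, 36.67), width = 2 · t* · s/√n = 2.94

The 90% CI is wider by 2.94 - 2.28 = 0.66.
Higher confidence requires a wider interval.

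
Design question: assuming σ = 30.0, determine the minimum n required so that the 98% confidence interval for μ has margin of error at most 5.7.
n ≥ 150

For margin E ≤ 5.7:
n ≥ (z* · σ / E)²
n ≥ (2.326 · 30.0 / 5.7)²
n ≥ 149.87

Minimum n = 150 (rounding up)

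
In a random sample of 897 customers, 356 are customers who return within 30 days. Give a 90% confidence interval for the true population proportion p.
(0.370, 0.424)

Proportion CI:
p̂ = 356/897 = 0.39688
SE = √(p̂(1-p̂)/n) = √(0.39688 · 0.60312 / 897) = 0.01634

z* = 1.645
Margin = z* · SE = 1.645 · 0.01634 = 0.0269

CI: 0.39688 ± 0.0269 = (0.370, 0.424)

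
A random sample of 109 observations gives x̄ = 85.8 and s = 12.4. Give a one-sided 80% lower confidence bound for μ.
μ ≥ 84.80

Lower bound (one-sided):
t* = 0.845 (one-sided for 80%)
Lower bound = x̄ - t* · s/√n = 85.8 - 0.845 · 12.4/√109 = 84.80

We are 80% confident that μ ≥ 84.80.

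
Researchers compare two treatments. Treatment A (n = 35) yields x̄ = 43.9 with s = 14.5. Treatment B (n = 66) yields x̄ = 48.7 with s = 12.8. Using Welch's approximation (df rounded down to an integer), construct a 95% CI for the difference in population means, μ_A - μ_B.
(-10.62, 1.02)

Difference: x̄₁ - x̄₂ = -4.80
SE = √(s₁²/n₁ + s₂²/n₂) = √(14.5²/35 + 12.8²/66) = 2.9137
df = 62.34 → 62 (Welch–Satterthwaite, rounded down)
t* = 1.999

CI: -4.80 ± 1.999 · 2.9137 = -4.80 ± 5.82 = (-10.62, 1.02)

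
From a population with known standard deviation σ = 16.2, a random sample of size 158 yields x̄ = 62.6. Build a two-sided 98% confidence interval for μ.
(59.60, 65.60)

z-interval (σ known):
z* = 2.326 for 98% confidence

Margin of error = z* · σ/√n = 2.326 · 16.2/√158 = 3.00

CI: (62.6 - 3.00, 62.6 + 3.00) = (59.60, 65.60)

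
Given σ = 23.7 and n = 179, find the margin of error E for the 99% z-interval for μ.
Margin of error = 4.56

Margin of error = z* · σ/√n
= 2.576 · 23.7/√179
= 2.576 · 23.7/13.3791
= 4.56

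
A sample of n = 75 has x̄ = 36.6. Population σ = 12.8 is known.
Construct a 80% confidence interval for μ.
(34.71, 38.49)

z-interval (σ known):
z* = 1.282 for 80% confidence

Margin of error = z* · σ/√n = 1.282 · 12.8/√75 = 1.89

CI: (36.6 - 1.89, 36.6 + 1.89) = (34.71, 38.49)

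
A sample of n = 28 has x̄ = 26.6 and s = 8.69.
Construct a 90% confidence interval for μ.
(23.80, 29.40)

t-interval (σ unknown):
df = n - 1 = 27
t* = 1.703 for 90% confidence

Margin of error = t* · s/√n = 1.703 · 8.69/√28 = 2.80

CI: (23.80, 29.40)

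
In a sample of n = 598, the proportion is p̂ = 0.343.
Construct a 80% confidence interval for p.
(0.318, 0.368)

Proportion CI:
SE = √(p̂(1-p̂)/n) = √(0.343 · 0.657 / 598) = 0.01941

z* = 1.282
Margin = z* · SE = 1.282 · 0.01941 = 0.0249

CI: 0.343 ± 0.0249 = (0.318, 0.368)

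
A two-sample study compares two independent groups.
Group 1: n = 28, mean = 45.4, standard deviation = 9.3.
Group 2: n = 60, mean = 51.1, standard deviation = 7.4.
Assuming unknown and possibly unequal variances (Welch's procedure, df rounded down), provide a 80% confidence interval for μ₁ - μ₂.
(-8.30, -3.10)

Difference: x̄₁ - x̄₂ = -5.70
SE = √(s₁²/n₁ + s₂²/n₂) = √(9.3²/28 + 7.4²/60) = 2.0004
df = 43.57 → 43 (Welch–Satterthwaite, rounded down)
t* = 1.302

CI: -5.70 ± 1.302 · 2.0004 = -5.70 ± 2.60 = (-8.30, -3.10)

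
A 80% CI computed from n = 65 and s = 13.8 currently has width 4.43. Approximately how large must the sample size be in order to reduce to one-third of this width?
n ≈ 585

CI width ∝ 1/√n
To reduce width by factor 3, need √n to grow by 3 → need 3² = 9 times as many samples.

Current: n = 65, width = 4.43
New: n = 585, width ≈ 1.46

Width reduced by factor of 4.43/1.46 = 3.03.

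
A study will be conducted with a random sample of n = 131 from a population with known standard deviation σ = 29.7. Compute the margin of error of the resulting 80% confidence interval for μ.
Margin of error = 3.33

Margin of error = z* · σ/√n
= 1.282 · 29.7/√131
= 1.282 · 29.7/11.4455
= 3.33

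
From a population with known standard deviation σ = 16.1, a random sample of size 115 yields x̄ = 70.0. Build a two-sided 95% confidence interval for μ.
(67.06, 72.94)

z-interval (σ known):
z* = 1.960 for 95% confidence

Margin of error = z* · σ/√n = 1.960 · 16.1/√115 = 2.94

CI: (70.0 - 2.94, 70.0 + 2.94) = (67.06, 72.94)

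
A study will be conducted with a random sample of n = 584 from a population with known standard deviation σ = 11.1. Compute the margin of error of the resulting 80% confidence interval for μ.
Margin of error = 0.59

Margin of error = z* · σ/√n
= 1.282 · 11.1/√584
= 1.282 · 11.1/24.1661
= 0.59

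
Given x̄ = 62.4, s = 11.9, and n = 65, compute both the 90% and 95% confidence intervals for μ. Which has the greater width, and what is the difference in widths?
95% CI is wider by 0.97

df = 64
90% CI: t* = 1.669, (59.94, 64.86), width = 2 · t* · s/√n = 4.93
95% CI: t* = 1.998, (59.45, 65.35), width = 2 · t* · s/√n = 5.90

The 95% CI is wider by 5.90 - 4.93 = 0.97.
Higher confidence requires a wider interval.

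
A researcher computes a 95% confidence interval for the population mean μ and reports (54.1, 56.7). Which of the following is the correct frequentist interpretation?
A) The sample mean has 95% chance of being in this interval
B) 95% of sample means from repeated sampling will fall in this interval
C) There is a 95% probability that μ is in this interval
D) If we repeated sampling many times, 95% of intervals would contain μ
D

A) Wrong — x̄ is observed and sits in the interval by construction.
B) Wrong — coverage applies to intervals containing μ, not to future x̄ values.
C) Wrong — μ is fixed; the randomness lives in the interval, not in μ.
D) Correct — this is the frequentist long-run coverage interpretation.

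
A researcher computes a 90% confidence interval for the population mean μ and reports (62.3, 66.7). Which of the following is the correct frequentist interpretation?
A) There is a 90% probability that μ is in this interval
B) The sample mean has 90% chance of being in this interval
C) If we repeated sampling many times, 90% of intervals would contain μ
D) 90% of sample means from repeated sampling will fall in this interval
C

A) Wrong — μ is fixed; the randomness lives in the interval, not in μ.
B) Wrong — x̄ is observed and sits in the interval by construction.
C) Correct — this is the frequentist long-run coverage interpretation.
D) Wrong — coverage applies to intervals containing μ, not to future x̄ values.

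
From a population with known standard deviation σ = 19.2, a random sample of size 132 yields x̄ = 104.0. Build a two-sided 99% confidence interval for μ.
(99.70, 108.30)

z-interval (σ known):
z* = 2.576 for 99% confidence

Margin of error = z* · σ/√n = 2.576 · 19.2/√132 = 4.30

CI: (104.0 - 4.30, 104.0 + 4.30) = (99.70, 108.30)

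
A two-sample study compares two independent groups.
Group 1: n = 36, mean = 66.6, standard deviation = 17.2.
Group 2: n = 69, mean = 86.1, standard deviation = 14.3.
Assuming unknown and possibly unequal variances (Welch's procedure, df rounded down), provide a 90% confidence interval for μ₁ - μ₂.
(-25.09, -13.91)

Difference: x̄₁ - x̄₂ = -19.50
SE = √(s₁²/n₁ + s₂²/n₂) = √(17.2²/36 + 14.3²/69) = 3.3439
df = 60.73 → 60 (Welch–Satterthwaite, rounded down)
t* = 1.671

CI: -19.50 ± 1.671 · 3.3439 = -19.50 ± 5.59 = (-25.09, -13.91)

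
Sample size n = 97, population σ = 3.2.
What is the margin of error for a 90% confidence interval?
Margin of error = 0.53

Margin of error = z* · σ/√n
= 1.645 · 3.2/√97
= 1.645 · 3.2/9.8489
= 0.53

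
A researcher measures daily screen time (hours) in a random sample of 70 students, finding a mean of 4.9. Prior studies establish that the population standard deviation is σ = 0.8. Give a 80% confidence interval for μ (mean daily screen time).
(4.78, 5.02)

z-interval (σ known):
z* = 1.282 for 80% confidence

Margin of error = z* · σ/√n = 1.282 · 0.8/√70 = 0.12

CI: (4.9 - 0.12, 4.9 + 0.12) = (4.78, 5.02)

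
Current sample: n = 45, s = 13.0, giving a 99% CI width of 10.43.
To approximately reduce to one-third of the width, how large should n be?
n ≈ 405

CI width ∝ 1/√n
To reduce width by factor 3, need √n to grow by 3 → need 3² = 9 times as many samples.

Current: n = 45, width = 10.43
New: n = 405, width ≈ 3.34

Width reduced by factor of 10.43/3.34 = 3.12.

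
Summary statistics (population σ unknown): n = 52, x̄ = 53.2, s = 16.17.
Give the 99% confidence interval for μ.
(47.20, 59.20)

t-interval (σ unknown):
df = n - 1 = 51
t* = 2.676 for 99% confidence

Margin of error = t* · s/√n = 2.676 · 16.17/√52 = 6.00

CI: (47.20, 59.20)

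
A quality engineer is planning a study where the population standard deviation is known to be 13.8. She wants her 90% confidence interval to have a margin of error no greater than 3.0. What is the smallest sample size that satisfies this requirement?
n ≥ 58

For margin E ≤ 3.0:
n ≥ (z* · σ / E)²
n ≥ (1.645 · 13.8 / 3.0)²
n ≥ 57.26

Minimum n = 58 (rounding up)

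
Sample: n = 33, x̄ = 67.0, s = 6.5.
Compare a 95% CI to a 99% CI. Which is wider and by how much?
99% CI is wider by 1.59

df = 32
95% CI: t* = 2.037, (64.70, 69.30), width = 2 · t* · s/√n = 4.61
99% CI: t* = 2.738, (63.90, 70.10), width = 2 · t* · s/√n = 6.20

The 99% CI is wider by 6.20 - 4.61 = 1.59.
Higher confidence requires a wider interval.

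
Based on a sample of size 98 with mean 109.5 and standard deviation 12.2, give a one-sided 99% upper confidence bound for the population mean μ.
μ ≤ 112.41

Upper bound (one-sided):
t* = 2.365 (one-sided for 99%)
Upper bound = x̄ + t* · s/√n = 109.5 + 2.365 · 12.2/√98 = 112.41

We are 99% confident that μ ≤ 112.41.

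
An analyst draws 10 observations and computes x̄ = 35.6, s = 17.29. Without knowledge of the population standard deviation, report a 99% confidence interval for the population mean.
(17.83, 53.37)

t-interval (σ unknown):
df = n - 1 = 9
t* = 3.250 for 99% confidence

Margin of error = t* · s/√n = 3.250 · 17.29/√10 = 17.77

CI: (17.83, 53.37)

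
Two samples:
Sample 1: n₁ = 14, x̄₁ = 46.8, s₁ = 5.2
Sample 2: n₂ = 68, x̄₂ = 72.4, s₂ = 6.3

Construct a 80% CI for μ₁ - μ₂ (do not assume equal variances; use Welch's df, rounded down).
(-27.70, -23.50)

Difference: x̄₁ - x̄₂ = -25.60
SE = √(s₁²/n₁ + s₂²/n₂) = √(5.2²/14 + 6.3²/68) = 1.5859
df = 21.66 → 21 (Welch–Satterthwaite, rounded down)
t* = 1.323

CI: -25.60 ± 1.323 · 1.5859 = -25.60 ± 2.10 = (-27.70, -23.50)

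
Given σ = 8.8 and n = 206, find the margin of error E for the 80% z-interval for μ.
Margin of error = 0.79

Margin of error = z* · σ/√n
= 1.282 · 8.8/√206
= 1.282 · 8.8/14.3527
= 0.79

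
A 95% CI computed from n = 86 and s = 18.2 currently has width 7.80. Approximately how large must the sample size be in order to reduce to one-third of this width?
n ≈ 774

CI width ∝ 1/√n
To reduce width by factor 3, need √n to grow by 3 → need 3² = 9 times as many samples.

Current: n = 86, width = 7.80
New: n = 774, width ≈ 2.57

Width reduced by factor of 7.80/2.57 = 3.04.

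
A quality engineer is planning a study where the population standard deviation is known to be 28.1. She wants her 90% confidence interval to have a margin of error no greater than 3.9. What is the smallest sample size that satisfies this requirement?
n ≥ 141

For margin E ≤ 3.9:
n ≥ (z* · σ / E)²
n ≥ (1.645 · 28.1 / 3.9)²
n ≥ 140.48

Minimum n = 141 (rounding up)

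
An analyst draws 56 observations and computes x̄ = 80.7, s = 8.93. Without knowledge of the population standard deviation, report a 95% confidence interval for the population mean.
(78.31, 83.09)

t-interval (σ unknown):
df = n - 1 = 55
t* = 2.004 for 95% confidence

Margin of error = t* · s/√n = 2.004 · 8.93/√56 = 2.39

CI: (78.31, 83.09)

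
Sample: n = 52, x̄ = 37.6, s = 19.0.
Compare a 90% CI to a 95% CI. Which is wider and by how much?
95% CI is wider by 1.75

df = 51
90% CI: t* = 1.675, (33.19, 42.01), width = 2 · t* · s/√n = 8.83
95% CI: t* = 2.008, (32.31, 42.89), width = 2 · t* · s/√n = 10.58

The 95% CI is wider by 10.58 - 8.83 = 1.75.
Higher confidence requires a wider interval.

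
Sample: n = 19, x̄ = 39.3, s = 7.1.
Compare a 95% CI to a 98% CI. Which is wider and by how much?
98% CI is wider by 1.47

df = 18
95% CI: t* = 2.101, (35.88, 42.72), width = 2 · t* · s/√n = 6.84
98% CI: t* = 2.552, (35.14, 43.46), width = 2 · t* · s/√n = 8.31

The 98% CI is wider by 8.31 - 6.84 = 1.47.
Higher confidence requires a wider interval.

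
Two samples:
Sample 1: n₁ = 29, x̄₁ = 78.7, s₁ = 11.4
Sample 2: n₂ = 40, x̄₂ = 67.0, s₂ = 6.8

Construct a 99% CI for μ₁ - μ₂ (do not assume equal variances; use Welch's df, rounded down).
(5.29, 18.11)

Difference: x̄₁ - x̄₂ = 11.70
SE = √(s₁²/n₁ + s₂²/n₂) = √(11.4²/29 + 6.8²/40) = 2.3743
df = 42.29 → 42 (Welch–Satterthwaite, rounded down)
t* = 2.698

CI: 11.70 ± 2.698 · 2.3743 = 11.70 ± 6.41 = (5.29, 18.11)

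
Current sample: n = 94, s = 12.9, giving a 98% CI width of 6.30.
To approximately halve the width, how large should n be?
n ≈ 376

CI width ∝ 1/√n
To reduce width by factor 2, need √n to grow by 2 → need 2² = 4 times as many samples.

Current: n = 94, width = 6.30
New: n = 376, width ≈ 3.11

Width reduced by factor of 6.30/3.11 = 2.03.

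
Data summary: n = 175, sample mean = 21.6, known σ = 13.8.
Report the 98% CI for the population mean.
(19.17, 24.03)

z-interval (σ known):
z* = 2.326 for 98% confidence

Margin of error = z* · σ/√n = 2.326 · 13.8/√175 = 2.43

CI: (21.6 - 2.43, 21.6 + 2.43) = (19.17, 24.03)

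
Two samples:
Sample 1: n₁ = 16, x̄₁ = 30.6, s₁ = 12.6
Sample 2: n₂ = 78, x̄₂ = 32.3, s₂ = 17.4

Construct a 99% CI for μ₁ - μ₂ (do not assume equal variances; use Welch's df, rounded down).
(-11.97, 8.57)

Difference: x̄₁ - x̄₂ = -1.70
SE = √(s₁²/n₁ + s₂²/n₂) = √(12.6²/16 + 17.4²/78) = 3.7154
df = 28.19 → 28 (Welch–Satterthwaite, rounded down)
t* = 2.763

CI: -1.70 ± 2.763 · 3.7154 = -1.70 ± 10.27 = (-11.97, 8.57)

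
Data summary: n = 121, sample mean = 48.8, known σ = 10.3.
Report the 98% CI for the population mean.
(46.62, 50.98)

z-interval (σ known):
z* = 2.326 for 98% confidence

Margin of error = z* · σ/√n = 2.326 · 10.3/√121 = 2.18

CI: (48.8 - 2.18, 48.8 + 2.18) = (46.62, 50.98)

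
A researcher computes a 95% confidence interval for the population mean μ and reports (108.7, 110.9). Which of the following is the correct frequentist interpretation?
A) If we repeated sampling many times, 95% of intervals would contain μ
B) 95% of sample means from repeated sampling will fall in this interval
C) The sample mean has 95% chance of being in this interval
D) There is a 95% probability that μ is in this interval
A

A) Correct — this is the frequentist long-run coverage interpretation.
B) Wrong — coverage applies to intervals containing μ, not to future x̄ values.
C) Wrong — x̄ is observed and sits in the interval by construction.
D) Wrong — μ is fixed; the randomness lives in the interval, not in μ.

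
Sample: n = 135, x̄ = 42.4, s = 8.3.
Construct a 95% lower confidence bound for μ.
μ ≥ 41.22

Lower bound (one-sided):
t* = 1.656 (one-sided for 95%)
Lower bound = x̄ - t* · s/√n = 42.4 - 1.656 · 8.3/√135 = 41.22

We are 95% confident that μ ≥ 41.22.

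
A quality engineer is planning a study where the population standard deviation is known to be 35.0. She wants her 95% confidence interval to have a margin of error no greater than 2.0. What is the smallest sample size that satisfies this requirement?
n ≥ 1177

For margin E ≤ 2.0:
n ≥ (z* · σ / E)²
n ≥ (1.960 · 35.0 / 2.0)²
n ≥ 1176.49

Minimum n = 1177 (rounding up)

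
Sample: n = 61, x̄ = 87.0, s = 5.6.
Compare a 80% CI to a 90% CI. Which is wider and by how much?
90% CI is wider by 0.54

df = 60
80% CI: t* = 1.296, (86.07, 87.93), width = 2 · t* · s/√n = 1.86
90% CI: t* = 1.671, (85.80, 88.20), width = 2 · t* · s/√n = 2.40

The 90% CI is wider by 2.40 - 1.86 = 0.54.
Higher confidence requires a wider interval.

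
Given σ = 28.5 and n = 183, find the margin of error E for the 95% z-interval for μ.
Margin of error = 4.13

Margin of error = z* · σ/√n
= 1.960 · 28.5/√183
= 1.960 · 28.5/13.5277
= 4.13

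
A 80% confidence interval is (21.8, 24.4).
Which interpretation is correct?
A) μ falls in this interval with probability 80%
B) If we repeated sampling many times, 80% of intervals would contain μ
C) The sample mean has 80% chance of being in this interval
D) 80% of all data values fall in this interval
B

A) Wrong — μ is fixed; the randomness lives in the interval, not in μ.
B) Correct — this is the frequentist long-run coverage interpretation.
C) Wrong — x̄ is observed and sits in the interval by construction.
D) Wrong — a CI is about the parameter μ, not individual data values.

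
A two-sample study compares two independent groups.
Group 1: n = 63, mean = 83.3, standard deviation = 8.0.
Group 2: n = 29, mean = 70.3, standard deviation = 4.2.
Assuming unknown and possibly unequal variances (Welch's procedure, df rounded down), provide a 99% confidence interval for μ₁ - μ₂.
(9.64, 16.36)

Difference: x̄₁ - x̄₂ = 13.00
SE = √(s₁²/n₁ + s₂²/n₂) = √(8.0²/63 + 4.2²/29) = 1.2744
df = 88.34 → 88 (Welch–Satterthwaite, rounded down)
t* = 2.633

CI: 13.00 ± 2.633 · 1.2744 = 13.00 ± 3.36 = (9.64, 16.36)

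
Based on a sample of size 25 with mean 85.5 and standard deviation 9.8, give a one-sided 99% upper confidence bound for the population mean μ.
μ ≤ 90.38

Upper bound (one-sided):
t* = 2.492 (one-sided for 99%)
Upper bound = x̄ + t* · s/√n = 85.5 + 2.492 · 9.8/√25 = 90.38

We are 99% confident that μ ≤ 90.38.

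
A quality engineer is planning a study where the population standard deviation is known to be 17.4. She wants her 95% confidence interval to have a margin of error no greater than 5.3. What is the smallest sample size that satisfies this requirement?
n ≥ 42

For margin E ≤ 5.3:
n ≥ (z* · σ / E)²
n ≥ (1.960 · 17.4 / 5.3)²
n ≥ 41.41

Minimum n = 42 (rounding up)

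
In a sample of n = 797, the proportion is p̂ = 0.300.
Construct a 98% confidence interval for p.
(0.262, 0.338)

Proportion CI:
SE = √(p̂(1-p̂)/n) = √(0.300 · 0.700 / 797) = 0.01623

z* = 2.326
Margin = z* · SE = 2.326 · 0.01623 = 0.0378

CI: 0.300 ± 0.0378 = (0.262, 0.338)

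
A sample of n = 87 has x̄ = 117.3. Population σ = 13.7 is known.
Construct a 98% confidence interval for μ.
(113.88, 120.72)

z-interval (σ known):
z* = 2.326 for 98% confidence

Margin of error = z* · σ/√n = 2.326 · 13.7/√87 = 3.42

CI: (117.3 - 3.42, 117.3 + 3.42) = (113.88, 120.72)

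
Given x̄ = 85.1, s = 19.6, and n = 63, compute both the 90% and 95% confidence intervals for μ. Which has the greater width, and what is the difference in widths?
95% CI is wider by 1.62

df = 62
90% CI: t* = 1.670, (80.98, 89.22), width = 2 · t* · s/√n = 8.25
95% CI: t* = 1.999, (80.16, 90.04), width = 2 · t* · s/√n = 9.87

The 95% CI is wider by 9.87 - 8.25 = 1.62.
Higher confidence requires a wider interval.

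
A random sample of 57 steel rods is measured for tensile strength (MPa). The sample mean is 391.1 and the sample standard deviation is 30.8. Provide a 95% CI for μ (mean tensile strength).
(382.93, 399.27)

t-interval (σ unknown):
df = n - 1 = 56
t* = 2.003 for 95% confidence

Margin of error = t* · s/√n = 2.003 · 30.8/√57 = 8.17

CI: (382.93, 399.27)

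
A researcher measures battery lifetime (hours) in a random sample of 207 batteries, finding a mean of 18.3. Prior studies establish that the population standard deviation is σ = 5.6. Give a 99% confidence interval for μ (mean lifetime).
(17.30, 19.30)

z-interval (σ known):
z* = 2.576 for 99% confidence

Margin of error = z* · σ/√n = 2.576 · 5.6/√207 = 1.00

CI: (18.3 - 1.00, 18.3 + 1.00) = (17.30, 19.30)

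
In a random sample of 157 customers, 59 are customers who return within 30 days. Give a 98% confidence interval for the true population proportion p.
(0.286, 0.466)

Proportion CI:
p̂ = 59/157 = 0.37580
SE = √(p̂(1-p̂)/n) = √(0.37580 · 0.62420 / 157) = 0.03865

z* = 2.326
Margin = z* · SE = 2.326 · 0.03865 = 0.0899

CI: 0.37580 ± 0.0899 = (0.286, 0.466)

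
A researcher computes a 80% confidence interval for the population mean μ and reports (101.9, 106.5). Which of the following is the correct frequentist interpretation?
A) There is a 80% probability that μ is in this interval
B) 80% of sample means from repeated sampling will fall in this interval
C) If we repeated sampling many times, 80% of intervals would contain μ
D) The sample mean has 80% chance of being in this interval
C

A) Wrong — μ is fixed; the randomness lives in the interval, not in μ.
B) Wrong — coverage applies to intervals containing μ, not to future x̄ values.
C) Correct — this is the frequentist long-run coverage interpretation.
D) Wrong — x̄ is observed and sits in the interval by construction.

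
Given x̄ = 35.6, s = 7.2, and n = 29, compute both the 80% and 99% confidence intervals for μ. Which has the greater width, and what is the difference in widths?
99% CI is wider by 3.88

df = 28
80% CI: t* = 1.313, (33.84, 37.36), width = 2 · t* · s/√n = 3.51
99% CI: t* = 2.763, (31.91, 39.29), width = 2 · t* · s/√n = 7.39

The 99% CI is wider by 7.39 - 3.51 = 3.88.
Higher confidence requires a wider interval.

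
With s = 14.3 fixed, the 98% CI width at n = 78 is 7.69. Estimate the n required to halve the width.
n ≈ 312

CI width ∝ 1/√n
To reduce width by factor 2, need √n to grow by 2 → need 2² = 4 times as many samples.

Current: n = 78, width = 7.69
New: n = 312, width ≈ 3.79

Width reduced by factor of 7.69/3.79 = 2.03.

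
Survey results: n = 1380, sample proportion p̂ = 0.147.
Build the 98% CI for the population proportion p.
(0.125, 0.169)

Proportion CI:
SE = √(p̂(1-p̂)/n) = √(0.147 · 0.853 / 1380) = 0.00953

z* = 2.326
Margin = z* · SE = 2.326 · 0.00953 = 0.0222

CI: 0.147 ± 0.0222 = (0.125, 0.169)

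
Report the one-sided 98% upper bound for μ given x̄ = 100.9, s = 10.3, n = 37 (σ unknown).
μ ≤ 104.51

Upper bound (one-sided):
t* = 2.131 (one-sided for 98%)
Upper bound = x̄ + t* · s/√n = 100.9 + 2.131 · 10.3/√37 = 104.51

We are 98% confident that μ ≤ 104.51.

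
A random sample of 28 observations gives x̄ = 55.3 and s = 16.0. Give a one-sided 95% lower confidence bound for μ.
μ ≥ 50.15

Lower bound (one-sided):
t* = 1.703 (one-sided for 95%)
Lower bound = x̄ - t* · s/√n = 55.3 - 1.703 · 16.0/√28 = 50.15

We are 95% confident that μ ≥ 50.15.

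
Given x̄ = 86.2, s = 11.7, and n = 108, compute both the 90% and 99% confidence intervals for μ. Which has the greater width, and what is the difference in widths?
99% CI is wider by 2.17

df = 107
90% CI: t* = 1.659, (84.33, 88.07), width = 2 · t* · s/√n = 3.74
99% CI: t* = 2.623, (83.25, 89.15), width = 2 · t* · s/√n = 5.91

The 99% CI is wider by 5.91 - 3.74 = 2.17.
Higher confidence requires a wider interval.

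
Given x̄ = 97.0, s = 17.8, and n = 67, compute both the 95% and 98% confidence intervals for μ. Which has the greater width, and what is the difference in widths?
98% CI is wider by 1.68

df = 66
95% CI: t* = 1.997, (92.66, 101.34), width = 2 · t* · s/√n = 8.69
98% CI: t* = 2.384, (91.82, 102.18), width = 2 · t* · s/√n = 10.37

The 98% CI is wider by 10.37 - 8.69 = 1.68.
Higher confidence requires a wider interval.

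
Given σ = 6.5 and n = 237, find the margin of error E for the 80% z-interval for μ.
Margin of error = 0.54

Margin of error = z* · σ/√n
= 1.282 · 6.5/√237
= 1.282 · 6.5/15.3948
= 0.54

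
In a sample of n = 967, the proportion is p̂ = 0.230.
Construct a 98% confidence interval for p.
(0.199, 0.261)

Proportion CI:
SE = √(p̂(1-p̂)/n) = √(0.230 · 0.770 / 967) = 0.01353

z* = 2.326
Margin = z* · SE = 2.326 · 0.01353 = 0.0315

CI: 0.230 ± 0.0315 = (0.199, 0.261)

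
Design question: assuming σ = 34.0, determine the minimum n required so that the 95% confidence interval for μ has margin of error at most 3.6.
n ≥ 343

For margin E ≤ 3.6:
n ≥ (z* · σ / E)²
n ≥ (1.960 · 34.0 / 3.6)²
n ≥ 342.66

Minimum n = 343 (rounding up)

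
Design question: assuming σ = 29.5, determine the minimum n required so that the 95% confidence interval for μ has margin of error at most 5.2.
n ≥ 124

For margin E ≤ 5.2:
n ≥ (z* · σ / E)²
n ≥ (1.960 · 29.5 / 5.2)²
n ≥ 123.64

Minimum n = 124 (rounding up)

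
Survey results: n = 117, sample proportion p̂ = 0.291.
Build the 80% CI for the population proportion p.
(0.237, 0.345)

Proportion CI:
SE = √(p̂(1-p̂)/n) = √(0.291 · 0.709 / 117) = 0.04199

z* = 1.282
Margin = z* · SE = 1.282 · 0.04199 = 0.0538

CI: 0.291 ± 0.0538 = (0.237, 0.345)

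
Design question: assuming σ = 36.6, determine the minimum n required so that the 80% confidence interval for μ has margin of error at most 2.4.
n ≥ 383

For margin E ≤ 2.4:
n ≥ (z* · σ / E)²
n ≥ (1.282 · 36.6 / 2.4)²
n ≥ 382.22

Minimum n = 383 (rounding up)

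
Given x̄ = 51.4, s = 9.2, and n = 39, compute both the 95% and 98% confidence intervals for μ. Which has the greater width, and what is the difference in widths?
98% CI is wider by 1.20

df = 38
95% CI: t* = 2.024, (48.42, 54.38), width = 2 · t* · s/√n = 5.96
98% CI: t* = 2.429, (47.82, 54.98), width = 2 · t* · s/√n = 7.16

The 98% CI is wider by 7.16 - 5.96 = 1.20.
Higher confidence requires a wider interval.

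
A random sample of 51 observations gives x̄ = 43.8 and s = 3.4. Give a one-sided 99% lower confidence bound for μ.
μ ≥ 42.66

Lower bound (one-sided):
t* = 2.403 (one-sided for 99%)
Lower bound = x̄ - t* · s/√n = 43.8 - 2.403 · 3.4/√51 = 42.66

We are 99% confident that μ ≥ 42.66.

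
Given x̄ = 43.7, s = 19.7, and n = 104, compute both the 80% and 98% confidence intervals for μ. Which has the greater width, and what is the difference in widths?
98% CI is wider by 4.15

df = 103
80% CI: t* = 1.290, (41.21, 46.19), width = 2 · t* · s/√n = 4.98
98% CI: t* = 2.363, (39.14, 48.26), width = 2 · t* · s/√n = 9.13

The 98% CI is wider by 9.13 - 4.98 = 4.15.
Higher confidence requires a wider interval.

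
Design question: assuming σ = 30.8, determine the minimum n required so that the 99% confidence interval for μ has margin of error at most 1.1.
n ≥ 5203

For margin E ≤ 1.1:
n ≥ (z* · σ / E)²
n ≥ (2.576 · 30.8 / 1.1)²
n ≥ 5202.45

Minimum n = 5203 (rounding up)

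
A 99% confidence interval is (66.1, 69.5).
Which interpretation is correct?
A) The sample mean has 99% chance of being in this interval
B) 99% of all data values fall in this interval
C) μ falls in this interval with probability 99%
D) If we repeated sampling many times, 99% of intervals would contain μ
D

A) Wrong — x̄ is observed and sits in the interval by construction.
B) Wrong — a CI is about the parameter μ, not individual data values.
C) Wrong — μ is fixed; the randomness lives in the interval, not in μ.
D) Correct — this is the frequentist long-run coverage interpretation.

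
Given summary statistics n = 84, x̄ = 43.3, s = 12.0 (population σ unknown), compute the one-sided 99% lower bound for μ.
μ ≥ 40.19

Lower bound (one-sided):
t* = 2.372 (one-sided for 99%)
Lower bound = x̄ - t* · s/√n = 43.3 - 2.372 · 12.0/√84 = 40.19

We are 99% confident that μ ≥ 40.19.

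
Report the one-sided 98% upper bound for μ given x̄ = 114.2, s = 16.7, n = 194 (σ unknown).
μ ≤ 116.68

Upper bound (one-sided):
t* = 2.068 (one-sided for 98%)
Upper bound = x̄ + t* · s/√n = 114.2 + 2.068 · 16.7/√194 = 116.68

We are 98% confident that μ ≤ 116.68.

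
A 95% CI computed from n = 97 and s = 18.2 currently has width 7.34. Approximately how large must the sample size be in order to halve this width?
n ≈ 388

CI width ∝ 1/√n
To reduce width by factor 2, need √n to grow by 2 → need 2² = 4 times as many samples.

Current: n = 97, width = 7.34
New: n = 388, width ≈ 3.63

Width reduced by factor of 7.34/3.63 = 2.02.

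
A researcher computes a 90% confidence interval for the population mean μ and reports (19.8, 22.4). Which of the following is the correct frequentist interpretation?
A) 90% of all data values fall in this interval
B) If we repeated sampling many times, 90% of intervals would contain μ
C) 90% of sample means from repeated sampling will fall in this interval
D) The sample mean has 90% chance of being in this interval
B

A) Wrong — a CI is about the parameter μ, not individual data values.
B) Correct — this is the frequentist long-run coverage interpretation.
C) Wrong — coverage applies to intervals containing μ, not to future x̄ values.
D) Wrong — x̄ is observed and sits in the interval by construction.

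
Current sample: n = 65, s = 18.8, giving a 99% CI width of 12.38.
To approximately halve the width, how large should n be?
n ≈ 260

CI width ∝ 1/√n
To reduce width by factor 2, need √n to grow by 2 → need 2² = 4 times as many samples.

Current: n = 65, width = 12.38
New: n = 260, width ≈ 6.05

Width reduced by factor of 12.38/6.05 = 2.05.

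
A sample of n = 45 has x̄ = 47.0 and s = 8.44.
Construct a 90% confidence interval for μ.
(44.89, 49.11)

t-interval (σ unknown):
df = n - 1 = 44
t* = 1.680 for 90% confidence

Margin of error = t* · s/√n = 1.680 · 8.44/√45 = 2.11

CI: (44.89, 49.11)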